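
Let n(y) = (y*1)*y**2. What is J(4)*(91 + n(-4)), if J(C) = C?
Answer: 108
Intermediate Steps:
n(y) = y**3 (n(y) = y*y**2 = y**3)
J(4)*(91 + n(-4)) = 4*(91 + (-4)**3) = 4*(91 - 64) = 4*27 = 108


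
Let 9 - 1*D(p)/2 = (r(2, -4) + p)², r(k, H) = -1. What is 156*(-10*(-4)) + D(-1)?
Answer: 6250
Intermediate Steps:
D(p) = 18 - 2*(-1 + p)²
156*(-10*(-4)) + D(-1) = 156*(-10*(-4)) + (18 - 2*(-1 - 1)²) = 156*40 + (18 - 2*(-2)²) = 6240 + (18 - 2*4) = 6240 + (18 - 8) = 6240 + 10 = 6250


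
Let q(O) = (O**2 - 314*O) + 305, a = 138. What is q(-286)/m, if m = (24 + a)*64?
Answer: 171905/10368 ≈ 16.580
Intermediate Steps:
q(O) = 305 + O**2 - 314*O
m = 10368 (m = (24 + 138)*64 = 162*64 = 10368)
q(-286)/m = (305 + (-286)**2 - 314*(-286))/10368 = (305 + 81796 + 89804)*(1/10368) = 171905*(1/10368) = 171905/10368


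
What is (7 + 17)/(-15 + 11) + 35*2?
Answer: 64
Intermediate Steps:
(7 + 17)/(-15 + 11) + 35*2 = 24/(-4) + 70 = 24*(-¼) + 70 = -6 + 70 = 64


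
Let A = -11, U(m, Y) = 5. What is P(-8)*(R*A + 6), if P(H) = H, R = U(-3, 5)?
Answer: 392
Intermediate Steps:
R = 5
P(-8)*(R*A + 6) = -8*(5*(-11) + 6) = -8*(-55 + 6) = -8*(-49) = 392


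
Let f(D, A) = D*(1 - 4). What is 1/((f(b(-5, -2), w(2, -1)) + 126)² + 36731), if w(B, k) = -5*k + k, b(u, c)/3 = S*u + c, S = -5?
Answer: 1/43292 ≈ 2.3099e-5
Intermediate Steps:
b(u, c) = -15*u + 3*c (b(u, c) = 3*(-5*u + c) = 3*(c - 5*u) = -15*u + 3*c)
w(B, k) = -4*k
f(D, A) = -3*D (f(D, A) = D*(-3) = -3*D)
1/((f(b(-5, -2), w(2, -1)) + 126)² + 36731) = 1/((-3*(-15*(-5) + 3*(-2)) + 126)² + 36731) = 1/((-3*(75 - 6) + 126)² + 36731) = 1/((-3*69 + 126)² + 36731) = 1/((-207 + 126)² + 36731) = 1/((-81)² + 36731) = 1/(6561 + 36731) = 1/43292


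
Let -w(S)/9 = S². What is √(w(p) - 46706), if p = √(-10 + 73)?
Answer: I*√47273 ≈ 217.42*I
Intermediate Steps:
p = 3*√7 (p = √63 = 3*√7 ≈ 7.9373)
w(S) = -9*S²
√(w(p) - 46706) = √(-9*(3*√7)² - 46706) = √(-9*63 - 46706) = √(-567 - 46706) = √(-47273) = I*√47273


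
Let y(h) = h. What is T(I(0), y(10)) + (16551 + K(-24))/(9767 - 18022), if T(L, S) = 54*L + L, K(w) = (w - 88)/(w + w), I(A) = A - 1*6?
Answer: -126494/381 ≈ -332.01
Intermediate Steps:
I(A) = -6 + A (I(A) = A - 6 = -6 + A)
K(w) = (-88 + w)/(2*w) (K(w) = (-88 + w)/((2*w)) = (-88 + w)*(1/(2*w)) = (-88 + w)/(2*w))
T(L, S) = 55*L
T(I(0), y(10)) + (16551 + K(-24))/(9767 - 18022) = 55*(-6 + 0) + (16551 + (1/2)*(-88 - 24)/(-24))/(9767 - 18022) = 55*(-6) + (16551 + (1/2)*(-1/24)*(-112))/(-8255) = -330 + (16551 + 7/3)*(-1/8255) = -330 + (49660/3)*(-1/8255) = -330 - 764/381 = -126494/381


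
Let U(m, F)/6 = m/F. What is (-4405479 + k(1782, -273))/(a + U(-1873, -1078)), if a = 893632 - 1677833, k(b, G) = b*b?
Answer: 132589149/84535744 ≈ 1.5684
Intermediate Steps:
U(m, F) = 6*m/F (U(m, F) = 6*(m/F) = 6*m/F)
k(b, G) = b**2
a = -784201
(-4405479 + k(1782, -273))/(a + U(-1873, -1078)) = (-4405479 + 1782**2)/(-784201 + 6*(-1873)/(-1078)) = (-4405479 + 3175524)/(-784201 + 6*(-1873)*(-1/1078)) = -1229955/(-784201 + 5619/539) = -1229955/(-422678720/539) = -1229955*(-539/422678720) = 132589149/84535744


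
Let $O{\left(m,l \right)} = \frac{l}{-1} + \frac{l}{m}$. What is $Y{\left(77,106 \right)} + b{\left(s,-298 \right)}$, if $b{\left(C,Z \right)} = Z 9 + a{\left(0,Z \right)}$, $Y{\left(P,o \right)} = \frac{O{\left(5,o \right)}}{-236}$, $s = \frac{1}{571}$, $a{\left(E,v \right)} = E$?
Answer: $- \frac{791084}{295} \approx -2681.6$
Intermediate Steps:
$O{\left(m,l \right)} = - l + \frac{l}{m}$ ($O{\left(m,l \right)} = l \left(-1\right) + \frac{l}{m} = - l + \frac{l}{m}$)
$s = \frac{1}{571} \approx 0.0017513$
$Y{\left(P,o \right)} = \frac{o}{295}$ ($Y{\left(P,o \right)} = \frac{- o + \frac{o}{5}}{-236} = \left(- o + o \frac{1}{5}\right) \left(- \frac{1}{236}\right) = \left(- o + \frac{o}{5}\right) \left(- \frac{1}{236}\right) = - \frac{4 o}{5} \left(- \frac{1}{236}\right) = \frac{o}{295}$)
$b{\left(C,Z \right)} = 9 Z$ ($b{\left(C,Z \right)} = Z 9 + 0 = 9 Z + 0 = 9 Z$)
$Y{\left(77,106 \right)} + b{\left(s,-298 \right)} = \frac{1}{295} \cdot 106 + 9 \left(-298\right) = \frac{106}{295} - 2682 = - \frac{791084}{295}$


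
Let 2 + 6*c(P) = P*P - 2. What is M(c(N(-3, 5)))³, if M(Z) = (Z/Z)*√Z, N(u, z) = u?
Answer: 5*√30/36 ≈ 0.76073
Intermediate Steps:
c(P) = -⅔ + P²/6 (c(P) = -⅓ + (P*P - 2)/6 = -⅓ + (P² - 2)/6 = -⅓ + (-2 + P²)/6 = -⅓ + (-⅓ + P²/6) = -⅔ + P²/6)
M(Z) = √Z (M(Z) = 1*√Z = √Z)
M(c(N(-3, 5)))³ = (√(-⅔ + (⅙)*(-3)²))³ = (√(-⅔ + (⅙)*9))³ = (√(-⅔ + 3/2))³ = (√(⅚))³ = (√30/6)³ = 5*√30/36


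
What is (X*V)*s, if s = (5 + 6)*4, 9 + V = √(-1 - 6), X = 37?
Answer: -14652 + 1628*I*√7 ≈ -14652.0 + 4307.3*I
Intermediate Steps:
V = -9 + I*√7 (V = -9 + √(-1 - 6) = -9 + √(-7) = -9 + I*√7 ≈ -9.0 + 2.6458*I)
s = 44 (s = 11*4 = 44)
(X*V)*s = (37*(-9 + I*√7))*44 = (-333 + 37*I*√7)*44 = -14652 + 1628*I*√7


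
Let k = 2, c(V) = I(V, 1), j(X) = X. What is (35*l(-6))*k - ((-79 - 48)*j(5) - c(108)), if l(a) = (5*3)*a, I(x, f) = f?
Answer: -5664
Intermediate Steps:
c(V) = 1
l(a) = 15*a
(35*l(-6))*k - ((-79 - 48)*j(5) - c(108)) = (35*(15*(-6)))*2 - ((-79 - 48)*5 - 1*1) = (35*(-90))*2 - (-127*5 - 1) = -3150*2 - (-635 - 1) = -6300 - 1*(-636) = -6300 + 636 = -5664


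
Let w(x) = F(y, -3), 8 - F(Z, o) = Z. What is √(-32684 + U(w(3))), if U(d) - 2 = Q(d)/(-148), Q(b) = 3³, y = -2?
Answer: I*√178967631/74 ≈ 180.78*I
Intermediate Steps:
Q(b) = 27
F(Z, o) = 8 - Z
w(x) = 10 (w(x) = 8 - 1*(-2) = 8 + 2 = 10)
U(d) = 269/148 (U(d) = 2 + 27/(-148) = 2 + 27*(-1/148) = 2 - 27/148 = 269/148)
√(-32684 + U(w(3))) = √(-32684 + 269/148) = √(-4836963/148) = I*√178967631/74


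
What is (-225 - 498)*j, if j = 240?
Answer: -173520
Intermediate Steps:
(-225 - 498)*j = (-225 - 498)*240 = -723*240 = -173520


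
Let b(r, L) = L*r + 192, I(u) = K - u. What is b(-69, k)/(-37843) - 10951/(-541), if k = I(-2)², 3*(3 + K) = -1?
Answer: 95626427/4724553 ≈ 20.240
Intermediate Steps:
K = -10/3 (K = -3 + (⅓)*(-1) = -3 - ⅓ = -10/3 ≈ -3.3333)
I(u) = -10/3 - u
k = 16/9 (k = (-10/3 - 1*(-2))² = (-10/3 + 2)² = (-4/3)² = 16/9 ≈ 1.7778)
b(r, L) = 192 + L*r
b(-69, k)/(-37843) - 10951/(-541) = (192 + (16/9)*(-69))/(-37843) - 10951/(-541) = (192 - 368/3)*(-1/37843) - 10951*(-1/541) = (208/3)*(-1/37843) + 10951/541 = -16/8733 + 10951/541 = 95626427/4724553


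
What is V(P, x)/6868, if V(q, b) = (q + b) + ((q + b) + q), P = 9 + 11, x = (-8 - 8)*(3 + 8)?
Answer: -73/1717 ≈ -0.042516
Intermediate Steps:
x = -176 (x = -16*11 = -176)
P = 20
V(q, b) = 2*b + 3*q (V(q, b) = (b + q) + ((b + q) + q) = (b + q) + (b + 2*q) = 2*b + 3*q)
V(P, x)/6868 = (2*(-176) + 3*20)/6868 = (-352 + 60)*(1/6868) = -292*1/6868 = -73/1717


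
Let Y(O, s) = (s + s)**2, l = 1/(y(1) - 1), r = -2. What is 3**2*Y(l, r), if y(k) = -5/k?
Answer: 144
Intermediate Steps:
l = -1/6 (l = 1/(-5/1 - 1) = 1/(-5*1 - 1) = 1/(-5 - 1) = 1/(-6) = -1/6 ≈ -0.16667)
Y(O, s) = 4*s**2 (Y(O, s) = (2*s)**2 = 4*s**2)
3**2*Y(l, r) = 3**2*(4*(-2)**2) = 9*(4*4) = 9*16 = 144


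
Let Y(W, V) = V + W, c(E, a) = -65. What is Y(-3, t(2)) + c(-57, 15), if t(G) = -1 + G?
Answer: -67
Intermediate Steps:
Y(-3, t(2)) + c(-57, 15) = ((-1 + 2) - 3) - 65 = (1 - 3) - 65 = -2 - 65 = -67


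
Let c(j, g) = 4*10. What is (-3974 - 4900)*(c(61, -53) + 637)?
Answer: -6007698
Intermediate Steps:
c(j, g) = 40
(-3974 - 4900)*(c(61, -53) + 637) = (-3974 - 4900)*(40 + 637) = -8874*677 = -6007698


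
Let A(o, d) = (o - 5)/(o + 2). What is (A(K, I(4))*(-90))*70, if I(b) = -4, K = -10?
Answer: -23625/2 ≈ -11813.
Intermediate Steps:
A(o, d) = (-5 + o)/(2 + o)
(A(K, I(4))*(-90))*70 = (((-5 - 10)/(2 - 10))*(-90))*70 = ((-15/(-8))*(-90))*70 = (-⅛*(-15)*(-90))*70 = ((15/8)*(-90))*70 = -675/4*70 = -23625/2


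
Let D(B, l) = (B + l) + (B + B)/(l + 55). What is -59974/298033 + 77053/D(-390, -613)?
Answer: -2141269835783/27761475917 ≈ -77.131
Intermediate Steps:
D(B, l) = B + l + 2*B/(55 + l) (D(B, l) = (B + l) + (2*B)/(55 + l) = (B + l) + 2*B/(55 + l) = B + l + 2*B/(55 + l))
-59974/298033 + 77053/D(-390, -613) = -59974/298033 + 77053/((((-613)**2 + 55*(-613) + 57*(-390) - 390*(-613))/(55 - 613))) = -59974*1/298033 + 77053/(((375769 - 33715 - 22230 + 239070)/(-558))) = -59974/298033 + 77053/((-1/558*558894)) = -59974/298033 + 77053/(-93149/93) = -59974/298033 + 77053*(-93/93149) = -59974/298033 - 7165929/93149 = -2141269835783/27761475917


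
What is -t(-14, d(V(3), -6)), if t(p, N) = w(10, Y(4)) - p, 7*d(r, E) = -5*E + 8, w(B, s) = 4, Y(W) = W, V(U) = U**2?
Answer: -18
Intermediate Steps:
d(r, E) = 8/7 - 5*E/7 (d(r, E) = (-5*E + 8)/7 = (8 - 5*E)/7 = 8/7 - 5*E/7)
t(p, N) = 4 - p
-t(-14, d(V(3), -6)) = -(4 - 1*(-14)) = -(4 + 14) = -1*18 = -18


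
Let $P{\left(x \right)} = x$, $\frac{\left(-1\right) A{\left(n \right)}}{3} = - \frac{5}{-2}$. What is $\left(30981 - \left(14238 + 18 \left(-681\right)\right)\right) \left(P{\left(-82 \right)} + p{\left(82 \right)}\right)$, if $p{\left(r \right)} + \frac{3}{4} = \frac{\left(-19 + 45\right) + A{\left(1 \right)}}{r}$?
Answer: $- \frac{196249767}{82} \approx -2.3933 \cdot 10^{6}$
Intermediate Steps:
$A{\left(n \right)} = - \frac{15}{2}$ ($A{\left(n \right)} = - 3 \left(- \frac{5}{-2}\right) = - 3 \left(\left(-5\right) \left(- \frac{1}{2}\right)\right) = \left(-3\right) \frac{5}{2} = - \frac{15}{2}$)
$p{\left(r \right)} = - \frac{3}{4} + \frac{37}{2 r}$ ($p{\left(r \right)} = - \frac{3}{4} + \frac{\left(-19 + 45\right) - \frac{15}{2}}{r} = - \frac{3}{4} + \frac{26 - \frac{15}{2}}{r} = - \frac{3}{4} + \frac{37}{2 r}$)
$\left(30981 - \left(14238 + 18 \left(-681\right)\right)\right) \left(P{\left(-82 \right)} + p{\left(82 \right)}\right) = \left(30981 - \left(14238 + 18 \left(-681\right)\right)\right) \left(-82 + \frac{74 - 246}{4 \cdot 82}\right) = \left(30981 - 1980\right) \left(-82 + \frac{1}{4} \cdot \frac{1}{82} \left(74 - 246\right)\right) = \left(30981 + \left(-14238 + 12258\right)\right) \left(-82 + \frac{1}{4} \cdot \frac{1}{82} \left(-172\right)\right) = \left(30981 - 1980\right) \left(-82 - \frac{43}{82}\right) = 29001 \left(- \frac{6767}{82}\right) = - \frac{196249767}{82}$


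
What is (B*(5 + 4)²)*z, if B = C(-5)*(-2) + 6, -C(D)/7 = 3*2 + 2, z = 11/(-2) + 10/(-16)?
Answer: -234171/4 ≈ -58543.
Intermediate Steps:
z = -49/8 (z = 11*(-½) + 10*(-1/16) = -11/2 - 5/8 = -49/8 ≈ -6.1250)
C(D) = -56 (C(D) = -7*(3*2 + 2) = -7*(6 + 2) = -7*8 = -56)
B = 118 (B = -56*(-2) + 6 = 112 + 6 = 118)
(B*(5 + 4)²)*z = (118*(5 + 4)²)*(-49/8) = (118*9²)*(-49/8) = (118*81)*(-49/8) = 9558*(-49/8) = -234171/4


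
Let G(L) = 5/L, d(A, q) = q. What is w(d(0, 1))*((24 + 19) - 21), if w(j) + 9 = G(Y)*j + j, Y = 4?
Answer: -297/2 ≈ -148.50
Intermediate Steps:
w(j) = -9 + 9*j/4 (w(j) = -9 + ((5/4)*j + j) = -9 + ((5*(¼))*j + j) = -9 + (5*j/4 + j) = -9 + 9*j/4)
w(d(0, 1))*((24 + 19) - 21) = (-9 + (9/4)*1)*((24 + 19) - 21) = (-9 + 9/4)*(43 - 21) = -27/4*22 = -297/2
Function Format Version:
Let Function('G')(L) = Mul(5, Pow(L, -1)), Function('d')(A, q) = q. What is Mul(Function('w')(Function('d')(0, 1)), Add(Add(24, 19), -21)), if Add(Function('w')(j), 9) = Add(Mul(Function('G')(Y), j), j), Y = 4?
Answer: Rational(-297, 2) ≈ -148.50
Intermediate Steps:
Function('w')(j) = Add(-9, Mul(Rational(9, 4), j)) (Function('w')(j) = Add(-9, Add(Mul(Mul(5, Pow(4, -1)), j), j)) = Add(-9, Add(Mul(Mul(5, Rational(1, 4)), j), j)) = Add(-9, Add(Mul(Rational(5, 4), j), j)) = Add(-9, Mul(Rational(9, 4), j)))
Mul(Function('w')(Function('d')(0, 1)), Add(Add(24, 19), -21)) = Mul(Add(-9, Mul(Rational(9, 4), 1)), Add(Add(24, 19), -21)) = Mul(Add(-9, Rational(9, 4)), Add(43, -21)) = Mul(Rational(-27, 4), 22) = Rational(-297, 2)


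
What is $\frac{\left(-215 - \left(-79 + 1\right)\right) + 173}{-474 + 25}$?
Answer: $- \frac{36}{449} \approx -0.080178$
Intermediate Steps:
$\frac{\left(-215 - \left(-79 + 1\right)\right) + 173}{-474 + 25} = \frac{\left(-215 - -78\right) + 173}{-449} = \left(\left(-215 + 78\right) + 173\right) \left(- \frac{1}{449}\right) = \left(-137 + 173\right) \left(- \frac{1}{449}\right) = 36 \left(- \frac{1}{449}\right) = - \frac{36}{449}$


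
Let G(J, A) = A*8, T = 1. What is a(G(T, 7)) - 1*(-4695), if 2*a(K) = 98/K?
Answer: 37567/8 ≈ 4695.9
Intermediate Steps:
G(J, A) = 8*A
a(K) = 49/K (a(K) = (98/K)/2 = 49/K)
a(G(T, 7)) - 1*(-4695) = 49/((8*7)) - 1*(-4695) = 49/56 + 4695 = 49*(1/56) + 4695 = 7/8 + 4695 = 37567/8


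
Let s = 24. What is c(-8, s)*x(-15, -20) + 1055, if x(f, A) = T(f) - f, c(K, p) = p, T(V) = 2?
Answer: 1463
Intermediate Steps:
x(f, A) = 2 - f
c(-8, s)*x(-15, -20) + 1055 = 24*(2 - 1*(-15)) + 1055 = 24*(2 + 15) + 1055 = 24*17 + 1055 = 408 + 1055 = 1463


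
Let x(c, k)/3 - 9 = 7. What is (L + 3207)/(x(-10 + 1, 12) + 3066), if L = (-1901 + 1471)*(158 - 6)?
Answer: -62153/3114 ≈ -19.959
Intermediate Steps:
x(c, k) = 48 (x(c, k) = 27 + 3*7 = 27 + 21 = 48)
L = -65360 (L = -430*152 = -65360)
(L + 3207)/(x(-10 + 1, 12) + 3066) = (-65360 + 3207)/(48 + 3066) = -62153/3114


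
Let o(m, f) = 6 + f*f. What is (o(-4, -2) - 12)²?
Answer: 4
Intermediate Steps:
o(m, f) = 6 + f²
(o(-4, -2) - 12)² = ((6 + (-2)²) - 12)² = ((6 + 4) - 12)² = (10 - 12)² = (-2)² = 4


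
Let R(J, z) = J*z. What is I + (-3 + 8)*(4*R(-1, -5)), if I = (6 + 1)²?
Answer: 149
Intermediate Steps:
I = 49 (I = 7² = 49)
I + (-3 + 8)*(4*R(-1, -5)) = 49 + (-3 + 8)*(4*(-1*(-5))) = 49 + 5*(4*5) = 49 + 5*20 = 49 + 100 = 149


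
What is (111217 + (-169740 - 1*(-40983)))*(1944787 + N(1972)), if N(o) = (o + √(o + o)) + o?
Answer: -34180741740 - 35080*√986 ≈ -3.4182e+10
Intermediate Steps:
N(o) = 2*o + √2*√o (N(o) = (o + √(2*o)) + o = (o + √2*√o) + o = 2*o + √2*√o)
(111217 + (-169740 - 1*(-40983)))*(1944787 + N(1972)) = (111217 + (-169740 - 1*(-40983)))*(1944787 + (2*1972 + √2*√1972)) = (111217 + (-169740 + 40983))*(1944787 + (3944 + √2*(2*√493))) = (111217 - 128757)*(1944787 + (3944 + 2*√986)) = -17540*(1948731 + 2*√986) = -34180741740 - 35080*√986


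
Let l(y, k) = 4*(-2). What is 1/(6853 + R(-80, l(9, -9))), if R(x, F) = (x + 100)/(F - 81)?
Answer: 89/609897 ≈ 0.00014593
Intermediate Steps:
l(y, k) = -8
R(x, F) = (100 + x)/(-81 + F)
1/(6853 + R(-80, l(9, -9))) = 1/(6853 + (100 - 80)/(-81 - 8)) = 1/(6853 + 20/(-89)) = 1/(6853 - 1/89*20) = 1/(6853 - 20/89) = 1/(609897/89) = 89/609897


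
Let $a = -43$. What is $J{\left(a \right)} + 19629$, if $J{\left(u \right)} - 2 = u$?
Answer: $19588$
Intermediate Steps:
$J{\left(u \right)} = 2 + u$
$J{\left(a \right)} + 19629 = \left(2 - 43\right) + 19629 = -41 + 19629 = 19588$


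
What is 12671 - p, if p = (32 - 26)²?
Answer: 12635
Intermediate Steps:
p = 36 (p = 6² = 36)
12671 - p = 12671 - 1*36 = 12671 - 36 = 12635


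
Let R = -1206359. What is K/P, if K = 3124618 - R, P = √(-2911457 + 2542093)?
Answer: -4330977*I*√92341/184682 ≈ -7126.2*I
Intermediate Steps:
P = 2*I*√92341 (P = √(-369364) = 2*I*√92341 ≈ 607.75*I)
K = 4330977 (K = 3124618 - 1*(-1206359) = 3124618 + 1206359 = 4330977)
K/P = 4330977/((2*I*√92341)) = 4330977*(-I*√92341/184682) = -4330977*I*√92341/184682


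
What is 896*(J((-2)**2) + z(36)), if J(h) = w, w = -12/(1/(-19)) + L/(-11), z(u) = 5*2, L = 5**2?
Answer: 2323328/11 ≈ 2.1121e+5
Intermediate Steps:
L = 25
z(u) = 10
w = 2483/11 (w = -12/(1/(-19)) + 25/(-11) = -12/(-1/19) + 25*(-1/11) = -12*(-19) - 25/11 = 228 - 25/11 = 2483/11 ≈ 225.73)
J(h) = 2483/11
896*(J((-2)**2) + z(36)) = 896*(2483/11 + 10) = 896*(2593/11) = 2323328/11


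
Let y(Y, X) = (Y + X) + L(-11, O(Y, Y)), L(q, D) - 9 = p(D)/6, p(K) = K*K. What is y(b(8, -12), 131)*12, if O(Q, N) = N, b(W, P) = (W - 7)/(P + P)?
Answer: 483697/288 ≈ 1679.5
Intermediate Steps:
b(W, P) = (-7 + W)/(2*P) (b(W, P) = (-7 + W)/((2*P)) = (-7 + W)*(1/(2*P)) = (-7 + W)/(2*P))
p(K) = K²
L(q, D) = 9 + D²/6
y(Y, X) = 9 + X + Y + Y²/6 (y(Y, X) = (Y + X) + (9 + Y²/6) = (X + Y) + (9 + Y²/6) = 9 + X + Y + Y²/6)
y(b(8, -12), 131)*12 = (9 + 131 + (½)*(-7 + 8)/(-12) + ((½)*(-7 + 8)/(-12))²/6)*12 = (9 + 131 + (½)*(-1/12)*1 + ((½)*(-1/12)*1)²/6)*12 = (9 + 131 - 1/24 + (-1/24)²/6)*12 = (9 + 131 - 1/24 + (⅙)*(1/576))*12 = (9 + 131 - 1/24 + 1/3456)*12 = (483697/3456)*12 = 483697/288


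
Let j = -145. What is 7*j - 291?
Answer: -1306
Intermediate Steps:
7*j - 291 = 7*(-145) - 291 = -1015 - 291 = -1306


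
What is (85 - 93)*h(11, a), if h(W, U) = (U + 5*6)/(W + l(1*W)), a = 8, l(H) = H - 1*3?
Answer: -16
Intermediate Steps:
l(H) = -3 + H (l(H) = H - 3 = -3 + H)
h(W, U) = (30 + U)/(-3 + 2*W) (h(W, U) = (U + 5*6)/(W + (-3 + 1*W)) = (U + 30)/(W + (-3 + W)) = (30 + U)/(-3 + 2*W))
(85 - 93)*h(11, a) = (85 - 93)*((30 + 8)/(-3 + 2*11)) = -8*38/(-3 + 22) = -8*38/19 = -8*2 = -16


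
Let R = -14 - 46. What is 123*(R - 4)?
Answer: -7872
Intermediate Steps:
R = -60
123*(R - 4) = 123*(-60 - 4) = 123*(-64) = -7872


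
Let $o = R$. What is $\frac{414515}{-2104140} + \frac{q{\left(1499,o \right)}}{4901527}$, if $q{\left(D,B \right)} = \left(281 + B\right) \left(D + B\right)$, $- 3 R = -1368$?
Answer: $\frac{199992418499}{2062699804356} \approx 0.096957$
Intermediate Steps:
$R = 456$ ($R = \left(- \frac{1}{3}\right) \left(-1368\right) = 456$)
$o = 456$
$q{\left(D,B \right)} = \left(281 + B\right) \left(B + D\right)$
$\frac{414515}{-2104140} + \frac{q{\left(1499,o \right)}}{4901527} = \frac{414515}{-2104140} + \frac{456^{2} + 281 \cdot 456 + 281 \cdot 1499 + 456 \cdot 1499}{4901527} = 414515 \left(- \frac{1}{2104140}\right) + \left(207936 + 128136 + 421219 + 683544\right) \frac{1}{4901527} = - \frac{82903}{420828} + 1440835 \cdot \frac{1}{4901527} = - \frac{82903}{420828} + \frac{1440835}{4901527} = \frac{199992418499}{2062699804356}$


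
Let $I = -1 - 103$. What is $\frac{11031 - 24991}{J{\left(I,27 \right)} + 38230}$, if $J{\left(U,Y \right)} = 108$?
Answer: $- \frac{6980}{19169} \approx -0.36413$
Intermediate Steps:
$I = -104$ ($I = -1 - 103 = -104$)
$\frac{11031 - 24991}{J{\left(I,27 \right)} + 38230} = \frac{11031 - 24991}{108 + 38230} = - \frac{13960}{38338} = \left(-13960\right) \frac{1}{38338} = - \frac{6980}{19169}$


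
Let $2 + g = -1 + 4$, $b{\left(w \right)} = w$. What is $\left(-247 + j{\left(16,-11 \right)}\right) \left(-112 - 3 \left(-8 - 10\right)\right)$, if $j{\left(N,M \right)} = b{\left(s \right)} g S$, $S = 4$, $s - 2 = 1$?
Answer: $13630$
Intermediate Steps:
$s = 3$ ($s = 2 + 1 = 3$)
$g = 1$ ($g = -2 + \left(-1 + 4\right) = -2 + 3 = 1$)
$j{\left(N,M \right)} = 12$ ($j{\left(N,M \right)} = 3 \cdot 1 \cdot 4 = 3 \cdot 4 = 12$)
$\left(-247 + j{\left(16,-11 \right)}\right) \left(-112 - 3 \left(-8 - 10\right)\right) = \left(-247 + 12\right) \left(-112 - 3 \left(-8 - 10\right)\right) = - 235 \left(-112 - -54\right) = - 235 \left(-112 + 54\right) = \left(-235\right) \left(-58\right) = 13630$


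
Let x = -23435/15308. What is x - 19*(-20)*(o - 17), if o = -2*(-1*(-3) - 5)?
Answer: -1759185/356 ≈ -4941.5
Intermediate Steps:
o = 4 (o = -2*(3 - 5) = -2*(-2) = 4)
x = -545/356 (x = -23435*1/15308 = -545/356 ≈ -1.5309)
x - 19*(-20)*(o - 17) = -545/356 - 19*(-20)*(4 - 17) = -545/356 - (-380)*(-13) = -545/356 - 1*4940 = -545/356 - 4940 = -1759185/356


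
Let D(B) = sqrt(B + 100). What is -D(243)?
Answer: -7*sqrt(7) ≈ -18.520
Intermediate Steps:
D(B) = sqrt(100 + B)
-D(243) = -sqrt(100 + 243) = -sqrt(343) = -7*sqrt(7)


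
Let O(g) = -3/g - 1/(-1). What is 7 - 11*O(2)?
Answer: 25/2 ≈ 12.500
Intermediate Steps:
O(g) = 1 - 3/g (O(g) = -3/g - 1*(-1) = -3/g + 1 = 1 - 3/g)
7 - 11*O(2) = 7 - 11*(-3 + 2)/2 = 7 - 11*(-1)/2 = 7 - 11*(-1/2) = 7 + 11/2 = 25/2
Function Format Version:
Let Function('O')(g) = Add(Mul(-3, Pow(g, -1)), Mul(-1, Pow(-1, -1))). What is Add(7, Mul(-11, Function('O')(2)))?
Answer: Rational(25, 2) ≈ 12.500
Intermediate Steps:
Function('O')(g) = Add(1, Mul(-3, Pow(g, -1))) (Function('O')(g) = Add(Mul(-3, Pow(g, -1)), Mul(-1, -1)) = Add(Mul(-3, Pow(g, -1)), 1) = Add(1, Mul(-3, Pow(g, -1))))
Add(7, Mul(-11, Function('O')(2))) = Add(7, Mul(-11, Mul(Pow(2, -1), Add(-3, 2)))) = Add(7, Mul(-11, Mul(Rational(1, 2), -1))) = Add(7, Mul(-11, Rational(-1, 2))) = Add(7, Rational(11, 2)) = Rational(25, 2)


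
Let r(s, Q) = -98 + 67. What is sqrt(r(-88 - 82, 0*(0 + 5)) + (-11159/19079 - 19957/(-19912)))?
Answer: I*sqrt(1103457819575848966)/189950524 ≈ 5.5302*I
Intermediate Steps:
r(s, Q) = -31
sqrt(r(-88 - 82, 0*(0 + 5)) + (-11159/19079 - 19957/(-19912))) = sqrt(-31 + (-11159/19079 - 19957/(-19912))) = sqrt(-31 + (-11159*1/19079 - 19957*(-1/19912))) = sqrt(-31 + (-11159/19079 + 19957/19912)) = sqrt(-31 + 158561595/379901048) = sqrt(-11618370893/379901048) = I*sqrt(1103457819575848966)/189950524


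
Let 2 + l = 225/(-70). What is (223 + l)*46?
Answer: 70127/7 ≈ 10018.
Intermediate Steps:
l = -73/14 (l = -2 + 225/(-70) = -2 + 225*(-1/70) = -2 - 45/14 = -73/14 ≈ -5.2143)
(223 + l)*46 = (223 - 73/14)*46 = (3049/14)*46 = 70127/7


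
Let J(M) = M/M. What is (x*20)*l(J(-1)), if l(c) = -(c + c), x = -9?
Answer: 360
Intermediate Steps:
J(M) = 1
l(c) = -2*c
(x*20)*l(J(-1)) = (-9*20)*(-2*1) = -180*(-2) = 360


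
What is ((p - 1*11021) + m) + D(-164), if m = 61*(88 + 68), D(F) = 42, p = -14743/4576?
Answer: -6709431/4576 ≈ -1466.2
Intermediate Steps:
p = -14743/4576 (p = -14743*1/4576 = -14743/4576 ≈ -3.2218)
m = 9516 (m = 61*156 = 9516)
((p - 1*11021) + m) + D(-164) = ((-14743/4576 - 1*11021) + 9516) + 42 = ((-14743/4576 - 11021) + 9516) + 42 = (-50446839/4576 + 9516) + 42 = -6901623/4576 + 42 = -6709431/4576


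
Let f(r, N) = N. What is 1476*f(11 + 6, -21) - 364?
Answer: -31360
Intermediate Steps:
1476*f(11 + 6, -21) - 364 = 1476*(-21) - 364 = -30996 - 364 = -31360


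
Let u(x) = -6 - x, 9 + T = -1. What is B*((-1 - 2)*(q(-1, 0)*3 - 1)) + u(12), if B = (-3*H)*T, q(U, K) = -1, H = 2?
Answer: 702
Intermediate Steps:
T = -10 (T = -9 - 1 = -10)
B = 60 (B = -3*2*(-10) = -6*(-10) = 60)
B*((-1 - 2)*(q(-1, 0)*3 - 1)) + u(12) = 60*((-1 - 2)*(-1*3 - 1)) + (-6 - 1*12) = 60*(-3*(-3 - 1)) + (-6 - 12) = 60*(-3*(-4)) - 18 = 60*12 - 18 = 720 - 18 = 702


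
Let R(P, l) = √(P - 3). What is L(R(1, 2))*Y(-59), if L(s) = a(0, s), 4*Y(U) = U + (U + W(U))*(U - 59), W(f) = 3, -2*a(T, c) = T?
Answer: 0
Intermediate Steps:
a(T, c) = -T/2
R(P, l) = √(-3 + P)
Y(U) = U/4 + (-59 + U)*(3 + U)/4 (Y(U) = (U + (U + 3)*(U - 59))/4 = (U + (3 + U)*(-59 + U))/4 = (U + (-59 + U)*(3 + U))/4 = U/4 + (-59 + U)*(3 + U)/4)
L(s) = 0 (L(s) = -½*0 = 0)
L(R(1, 2))*Y(-59) = 0*(-177/4 - 55/4*(-59) + (¼)*(-59)²) = 0*(-177/4 + 3245/4 + (¼)*3481) = 0*(-177/4 + 3245/4 + 3481/4) = 0*(6549/4) = 0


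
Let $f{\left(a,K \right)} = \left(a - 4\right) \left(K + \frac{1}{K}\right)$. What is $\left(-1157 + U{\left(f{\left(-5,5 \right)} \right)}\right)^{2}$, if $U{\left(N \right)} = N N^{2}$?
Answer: $\frac{167897557785841}{15625} \approx 1.0745 \cdot 10^{10}$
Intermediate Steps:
$f{\left(a,K \right)} = \left(-4 + a\right) \left(K + \frac{1}{K}\right)$
$U{\left(N \right)} = N^{3}$
$\left(-1157 + U{\left(f{\left(-5,5 \right)} \right)}\right)^{2} = \left(-1157 + \left(\frac{-4 - 5 + 5^{2} \left(-4 - 5\right)}{5}\right)^{3}\right)^{2} = \left(-1157 + \left(\frac{-4 - 5 + 25 \left(-9\right)}{5}\right)^{3}\right)^{2} = \left(-1157 + \left(\frac{-4 - 5 - 225}{5}\right)^{3}\right)^{2} = \left(-1157 + \left(\frac{1}{5} \left(-234\right)\right)^{3}\right)^{2} = \left(-1157 + \left(- \frac{234}{5}\right)^{3}\right)^{2} = \left(-1157 - \frac{12812904}{125}\right)^{2} = \left(- \frac{12957529}{125}\right)^{2} = \frac{167897557785841}{15625}$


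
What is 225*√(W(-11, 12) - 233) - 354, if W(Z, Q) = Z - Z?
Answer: -354 + 225*I*√233 ≈ -354.0 + 3434.5*I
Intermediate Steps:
W(Z, Q) = 0
225*√(W(-11, 12) - 233) - 354 = 225*√(0 - 233) - 354 = 225*√(-233) - 354 = 225*(I*√233) - 354 = 225*I*√233 - 354 = -354 + 225*I*√233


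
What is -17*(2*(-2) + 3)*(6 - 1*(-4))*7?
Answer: 1190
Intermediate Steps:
-17*(2*(-2) + 3)*(6 - 1*(-4))*7 = -17*(-4 + 3)*(6 + 4)*7 = -(-17)*10*7 = -17*(-10)*7 = 170*7 = 1190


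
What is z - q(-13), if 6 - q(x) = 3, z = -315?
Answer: -318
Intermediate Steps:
q(x) = 3 (q(x) = 6 - 1*3 = 6 - 3 = 3)
z - q(-13) = -315 - 1*3 = -315 - 3 = -318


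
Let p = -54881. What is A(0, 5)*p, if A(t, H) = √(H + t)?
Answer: -54881*√5 ≈ -1.2272e+5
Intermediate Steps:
A(0, 5)*p = √(5 + 0)*(-54881) = √5*(-54881) = -54881*√5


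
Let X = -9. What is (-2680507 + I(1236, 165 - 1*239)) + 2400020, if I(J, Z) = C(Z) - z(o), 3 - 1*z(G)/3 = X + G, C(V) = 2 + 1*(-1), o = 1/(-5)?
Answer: -1402613/5 ≈ -2.8052e+5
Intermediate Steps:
o = -1/5 ≈ -0.20000
C(V) = 1 (C(V) = 2 - 1 = 1)
z(G) = 36 - 3*G (z(G) = 9 - 3*(-9 + G) = 9 + (27 - 3*G) = 36 - 3*G)
I(J, Z) = -178/5 (I(J, Z) = 1 - (36 - 3*(-1/5)) = 1 - (36 + 3/5) = 1 - 1*183/5 = 1 - 183/5 = -178/5)
(-2680507 + I(1236, 165 - 1*239)) + 2400020 = (-2680507 - 178/5) + 2400020 = -13402713/5 + 2400020 = -1402613/5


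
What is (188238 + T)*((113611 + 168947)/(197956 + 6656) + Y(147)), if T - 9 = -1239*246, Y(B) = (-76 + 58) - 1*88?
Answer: 415806946293/34102 ≈ 1.2193e+7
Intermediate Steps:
Y(B) = -106 (Y(B) = -18 - 88 = -106)
T = -304785 (T = 9 - 1239*246 = 9 - 304794 = -304785)
(188238 + T)*((113611 + 168947)/(197956 + 6656) + Y(147)) = (188238 - 304785)*((113611 + 168947)/(197956 + 6656) - 106) = -116547*(282558/204612 - 106) = -116547*(282558*(1/204612) - 106) = -116547*(47093/34102 - 106) = -116547*(-3567719/34102) = 415806946293/34102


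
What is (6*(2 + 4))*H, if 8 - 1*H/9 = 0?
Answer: 2592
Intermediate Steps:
H = 72 (H = 72 - 9*0 = 72 + 0 = 72)
(6*(2 + 4))*H = (6*(2 + 4))*72 = (6*6)*72 = 36*72 = 2592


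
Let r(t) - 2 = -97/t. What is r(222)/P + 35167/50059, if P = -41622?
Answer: 324928663555/462549364956 ≈ 0.70247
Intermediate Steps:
r(t) = 2 - 97/t
r(222)/P + 35167/50059 = (2 - 97/222)/(-41622) + 35167/50059 = (2 - 97*1/222)*(-1/41622) + 35167*(1/50059) = (2 - 97/222)*(-1/41622) + 35167/50059 = (347/222)*(-1/41622) + 35167/50059 = -347/9240084 + 35167/50059 = 324928663555/462549364956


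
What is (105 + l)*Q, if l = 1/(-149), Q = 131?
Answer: 2049364/149 ≈ 13754.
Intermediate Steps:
l = -1/149 ≈ -0.0067114
(105 + l)*Q = (105 - 1/149)*131 = (15644/149)*131 = 2049364/149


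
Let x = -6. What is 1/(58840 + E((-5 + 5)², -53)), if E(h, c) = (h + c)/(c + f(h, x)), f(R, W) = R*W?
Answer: 1/58841 ≈ 1.6995e-5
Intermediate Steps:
E(h, c) = (c + h)/(c - 6*h) (E(h, c) = (h + c)/(c + h*(-6)) = (c + h)/(c - 6*h))
1/(58840 + E((-5 + 5)², -53)) = 1/(58840 + (-53 + (-5 + 5)²)/(-53 - 6*(-5 + 5)²)) = 1/(58840 + (-53 + 0²)/(-53 - 6*0²)) = 1/(58840 + (-53 + 0)/(-53 - 6*0)) = 1/(58840 - 53/(-53 + 0)) = 1/(58840 - 53/(-53)) = 1/(58840 - 1/53*(-53)) = 1/(58840 + 1) = 1/58841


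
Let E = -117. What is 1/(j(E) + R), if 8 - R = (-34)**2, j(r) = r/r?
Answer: -1/1147 ≈ -0.00087184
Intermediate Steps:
j(r) = 1
R = -1148 (R = 8 - 1*(-34)**2 = 8 - 1*1156 = 8 - 1156 = -1148)
1/(j(E) + R) = 1/(1 - 1148) = 1/(-1147) = -1/1147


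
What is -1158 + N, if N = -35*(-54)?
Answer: 732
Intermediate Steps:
N = 1890
-1158 + N = -1158 + 1890 = 732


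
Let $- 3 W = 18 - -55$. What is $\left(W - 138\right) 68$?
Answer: $- \frac{33116}{3} \approx -11039.0$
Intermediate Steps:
$W = - \frac{73}{3}$ ($W = - \frac{18 - -55}{3} = - \frac{18 + 55}{3} = \left(- \frac{1}{3}\right) 73 = - \frac{73}{3} \approx -24.333$)
$\left(W - 138\right) 68 = \left(- \frac{73}{3} - 138\right) 68 = \left(- \frac{487}{3}\right) 68 = - \frac{33116}{3}$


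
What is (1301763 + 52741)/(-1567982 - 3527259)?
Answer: -1354504/5095241 ≈ -0.26584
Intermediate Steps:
(1301763 + 52741)/(-1567982 - 3527259) = 1354504/(-5095241) = 1354504*(-1/5095241) = -1354504/5095241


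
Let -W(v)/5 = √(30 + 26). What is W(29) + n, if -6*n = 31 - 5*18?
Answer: 59/6 - 10*√14 ≈ -27.583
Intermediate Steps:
n = 59/6 (n = -(31 - 5*18)/6 = -(31 - 90)/6 = -⅙*(-59) = 59/6 ≈ 9.8333)
W(v) = -10*√14 (W(v) = -5*√(30 + 26) = -10*√14)
W(29) + n = -10*√14 + 59/6 = 59/6 - 10*√14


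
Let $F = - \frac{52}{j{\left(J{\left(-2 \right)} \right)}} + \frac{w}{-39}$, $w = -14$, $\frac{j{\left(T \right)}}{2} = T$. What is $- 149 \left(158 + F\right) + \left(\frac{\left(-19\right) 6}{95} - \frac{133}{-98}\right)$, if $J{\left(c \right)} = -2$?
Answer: $- \frac{69703261}{2730} \approx -25532.0$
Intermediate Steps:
$j{\left(T \right)} = 2 T$
$F = \frac{521}{39}$ ($F = - \frac{52}{2 \left(-2\right)} - \frac{14}{-39} = - \frac{52}{-4} - - \frac{14}{39} = \left(-52\right) \left(- \frac{1}{4}\right) + \frac{14}{39} = 13 + \frac{14}{39} = \frac{521}{39} \approx 13.359$)
$- 149 \left(158 + F\right) + \left(\frac{\left(-19\right) 6}{95} - \frac{133}{-98}\right) = - 149 \left(158 + \frac{521}{39}\right) + \left(\frac{\left(-19\right) 6}{95} - \frac{133}{-98}\right) = \left(-149\right) \frac{6683}{39} - - \frac{11}{70} = - \frac{995767}{39} + \left(- \frac{6}{5} + \frac{19}{14}\right) = - \frac{995767}{39} + \frac{11}{70} = - \frac{69703261}{2730}$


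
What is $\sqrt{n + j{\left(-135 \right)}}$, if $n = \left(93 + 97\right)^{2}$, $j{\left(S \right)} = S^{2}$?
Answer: $5 \sqrt{2173} \approx 233.08$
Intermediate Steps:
$n = 36100$ ($n = 190^{2} = 36100$)
$\sqrt{n + j{\left(-135 \right)}} = \sqrt{36100 + \left(-135\right)^{2}} = \sqrt{36100 + 18225} = \sqrt{54325} = 5 \sqrt{2173}$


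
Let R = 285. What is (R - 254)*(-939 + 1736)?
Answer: 24707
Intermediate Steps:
(R - 254)*(-939 + 1736) = (285 - 254)*(-939 + 1736) = 31*797 = 24707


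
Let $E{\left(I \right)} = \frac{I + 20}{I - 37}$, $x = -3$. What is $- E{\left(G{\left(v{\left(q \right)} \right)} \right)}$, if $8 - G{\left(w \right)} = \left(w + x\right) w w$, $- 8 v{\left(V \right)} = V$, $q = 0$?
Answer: $\frac{28}{29} \approx 0.96552$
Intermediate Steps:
$v{\left(V \right)} = - \frac{V}{8}$
$G{\left(w \right)} = 8 - w^{2} \left(-3 + w\right)$ ($G{\left(w \right)} = 8 - \left(w - 3\right) w w = 8 - \left(-3 + w\right) w^{2} = 8 - w^{2} \left(-3 + w\right)$)
$E{\left(I \right)} = \frac{20 + I}{-37 + I}$
$- E{\left(G{\left(v{\left(q \right)} \right)} \right)} = - \frac{20 + \left(8 - \left(\left(- \frac{1}{8}\right) 0\right)^{3} + 3 \left(\left(- \frac{1}{8}\right) 0\right)^{2}\right)}{-37 + \left(8 - \left(\left(- \frac{1}{8}\right) 0\right)^{3} + 3 \left(\left(- \frac{1}{8}\right) 0\right)^{2}\right)} = - \frac{20 + \left(8 - 0^{3} + 3 \cdot 0^{2}\right)}{-37 + \left(8 - 0^{3} + 3 \cdot 0^{2}\right)} = - \frac{20 + \left(8 - 0 + 3 \cdot 0\right)}{-37 + \left(8 - 0 + 3 \cdot 0\right)} = - \frac{20 + \left(8 + 0 + 0\right)}{-37 + \left(8 + 0 + 0\right)} = - \frac{20 + 8}{-37 + 8} = - \frac{28}{-29} = - \frac{\left(-1\right) 28}{29} = \left(-1\right) \left(- \frac{28}{29}\right) = \frac{28}{29}$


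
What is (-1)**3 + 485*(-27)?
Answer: -13096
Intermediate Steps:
(-1)**3 + 485*(-27) = -1 - 13095 = -13096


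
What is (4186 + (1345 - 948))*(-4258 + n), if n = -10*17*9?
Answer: -26526404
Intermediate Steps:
n = -1530 (n = -170*9 = -1530)
(4186 + (1345 - 948))*(-4258 + n) = (4186 + (1345 - 948))*(-4258 - 1530) = (4186 + 397)*(-5788) = 4583*(-5788) = -26526404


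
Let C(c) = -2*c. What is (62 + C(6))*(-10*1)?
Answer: -500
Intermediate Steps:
(62 + C(6))*(-10*1) = (62 - 2*6)*(-10*1) = (62 - 12)*(-10) = 50*(-10) = -500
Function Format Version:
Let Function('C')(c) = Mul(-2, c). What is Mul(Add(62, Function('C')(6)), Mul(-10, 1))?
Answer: -500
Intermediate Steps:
Mul(Add(62, Function('C')(6)), Mul(-10, 1)) = Mul(Add(62, Mul(-2, 6)), Mul(-10, 1)) = Mul(Add(62, -12), -10) = Mul(50, -10) = -500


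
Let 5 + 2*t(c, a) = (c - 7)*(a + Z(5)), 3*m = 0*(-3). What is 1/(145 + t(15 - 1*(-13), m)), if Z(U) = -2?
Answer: 2/243 ≈ 0.0082304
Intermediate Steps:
m = 0 (m = (0*(-3))/3 = (⅓)*0 = 0)
t(c, a) = -5/2 + (-7 + c)*(-2 + a)/2 (t(c, a) = -5/2 + ((c - 7)*(a - 2))/2 = -5/2 + ((-7 + c)*(-2 + a))/2 = -5/2 + (-7 + c)*(-2 + a)/2)
1/(145 + t(15 - 1*(-13), m)) = 1/(145 + (9/2 - (15 - 1*(-13)) - 7/2*0 + (½)*0*(15 - 1*(-13)))) = 1/(145 + (9/2 - (15 + 13) + 0 + (½)*0*(15 + 13))) = 1/(145 + (9/2 - 1*28 + 0 + (½)*0*28)) = 1/(145 + (9/2 - 28 + 0 + 0)) = 1/(145 - 47/2) = 1/(243/2) = 2/243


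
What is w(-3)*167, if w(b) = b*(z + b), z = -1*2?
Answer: 2505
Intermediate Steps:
z = -2
w(b) = b*(-2 + b)
w(-3)*167 = -3*(-2 - 3)*167 = -3*(-5)*167 = 15*167 = 2505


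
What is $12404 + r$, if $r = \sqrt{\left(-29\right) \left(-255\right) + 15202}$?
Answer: $12404 + \sqrt{22597} \approx 12554.0$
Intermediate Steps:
$r = \sqrt{22597}$ ($r = \sqrt{7395 + 15202} = \sqrt{22597} \approx 150.32$)
$12404 + r = 12404 + \sqrt{22597}$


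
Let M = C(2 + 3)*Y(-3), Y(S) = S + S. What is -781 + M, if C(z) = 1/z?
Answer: -3911/5 ≈ -782.20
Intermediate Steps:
C(z) = 1/z
Y(S) = 2*S
M = -6/5 (M = (2*(-3))/(2 + 3) = -6/5 ≈ -1.2000)
-781 + M = -781 - 6/5 = -3911/5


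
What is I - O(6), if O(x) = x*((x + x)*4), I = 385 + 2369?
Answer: 2466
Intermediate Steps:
I = 2754
O(x) = 8*x² (O(x) = x*((2*x)*4) = x*(8*x) = 8*x²)
I - O(6) = 2754 - 8*6² = 2754 - 8*36 = 2754 - 1*288 = 2754 - 288 = 2466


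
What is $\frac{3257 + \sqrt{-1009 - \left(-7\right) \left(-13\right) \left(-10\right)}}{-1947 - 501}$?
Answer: $- \frac{3257}{2448} - \frac{i \sqrt{11}}{816} \approx -1.3305 - 0.0040645 i$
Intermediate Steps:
$\frac{3257 + \sqrt{-1009 - \left(-7\right) \left(-13\right) \left(-10\right)}}{-1947 - 501} = \frac{3257 + \sqrt{-1009 - 91 \left(-10\right)}}{-2448} = \left(3257 + \sqrt{-1009 - -910}\right) \left(- \frac{1}{2448}\right) = \left(3257 + \sqrt{-1009 + 910}\right) \left(- \frac{1}{2448}\right) = \left(3257 + \sqrt{-99}\right) \left(- \frac{1}{2448}\right) = \left(3257 + 3 i \sqrt{11}\right) \left(- \frac{1}{2448}\right) = - \frac{3257}{2448} - \frac{i \sqrt{11}}{816}$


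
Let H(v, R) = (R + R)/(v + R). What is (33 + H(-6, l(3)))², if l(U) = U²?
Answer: 1521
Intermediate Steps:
H(v, R) = 2*R/(R + v) (H(v, R) = (2*R)/(R + v) = 2*R/(R + v))
(33 + H(-6, l(3)))² = (33 + 2*3²/(3² - 6))² = (33 + 2*9/(9 - 6))² = (33 + 2*9/3)² = (33 + 2*9*(⅓))² = (33 + 6)² = 39² = 1521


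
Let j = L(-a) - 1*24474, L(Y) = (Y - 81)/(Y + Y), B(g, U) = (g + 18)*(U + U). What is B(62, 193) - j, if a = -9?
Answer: 55358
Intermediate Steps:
B(g, U) = 2*U*(18 + g) (B(g, U) = (18 + g)*(2*U) = 2*U*(18 + g))
L(Y) = (-81 + Y)/(2*Y) (L(Y) = (-81 + Y)/((2*Y)) = (-81 + Y)*(1/(2*Y)) = (-81 + Y)/(2*Y))
j = -24478 (j = (-81 - 1*(-9))/(2*((-1*(-9)))) - 1*24474 = (½)*(-81 + 9)/9 - 24474 = (½)*(⅑)*(-72) - 24474 = -4 - 24474 = -24478)
B(62, 193) - j = 2*193*(18 + 62) - 1*(-24478) = 2*193*80 + 24478 = 30880 + 24478 = 55358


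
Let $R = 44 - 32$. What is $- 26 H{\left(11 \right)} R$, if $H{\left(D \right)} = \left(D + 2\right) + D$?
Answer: $-7488$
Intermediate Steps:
$R = 12$
$H{\left(D \right)} = 2 + 2 D$ ($H{\left(D \right)} = \left(2 + D\right) + D = 2 + 2 D$)
$- 26 H{\left(11 \right)} R = - 26 \left(2 + 2 \cdot 11\right) 12 = - 26 \left(2 + 22\right) 12 = \left(-26\right) 24 \cdot 12 = \left(-624\right) 12 = -7488$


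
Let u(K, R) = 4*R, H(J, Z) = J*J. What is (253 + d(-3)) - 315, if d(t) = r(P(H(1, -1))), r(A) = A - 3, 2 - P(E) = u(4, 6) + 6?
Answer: -93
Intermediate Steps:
H(J, Z) = J**2
P(E) = -28 (P(E) = 2 - (4*6 + 6) = 2 - (24 + 6) = 2 - 1*30 = 2 - 30 = -28)
r(A) = -3 + A
d(t) = -31 (d(t) = -3 - 28 = -31)
(253 + d(-3)) - 315 = (253 - 31) - 315 = 222 - 315 = -93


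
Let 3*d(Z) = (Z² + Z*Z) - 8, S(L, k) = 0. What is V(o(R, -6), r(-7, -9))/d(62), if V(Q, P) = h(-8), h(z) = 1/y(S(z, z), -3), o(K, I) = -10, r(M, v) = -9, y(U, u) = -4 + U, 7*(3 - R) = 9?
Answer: -1/10240 ≈ -9.7656e-5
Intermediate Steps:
R = 12/7 (R = 3 - ⅐*9 = 3 - 9/7 = 12/7 ≈ 1.7143)
h(z) = -¼ (h(z) = 1/(-4 + 0) = 1/(-4) = -¼)
V(Q, P) = -¼
d(Z) = -8/3 + 2*Z²/3 (d(Z) = ((Z² + Z*Z) - 8)/3 = ((Z² + Z²) - 8)/3 = (2*Z² - 8)/3 = (-8 + 2*Z²)/3 = -8/3 + 2*Z²/3)
V(o(R, -6), r(-7, -9))/d(62) = -1/(4*(-8/3 + (⅔)*62²)) = -1/(4*(-8/3 + (⅔)*3844)) = -1/(4*(-8/3 + 7688/3)) = -¼/2560 = -¼*1/2560 = -1/10240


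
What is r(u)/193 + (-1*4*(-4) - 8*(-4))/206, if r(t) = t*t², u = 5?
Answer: 17507/19879 ≈ 0.88068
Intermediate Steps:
r(t) = t³
r(u)/193 + (-1*4*(-4) - 8*(-4))/206 = 5³/193 + (-1*4*(-4) - 8*(-4))/206 = 125*(1/193) + (-4*(-4) + 32)*(1/206) = 125/193 + (16 + 32)*(1/206) = 125/193 + 48*(1/206) = 125/193 + 24/103 = 17507/19879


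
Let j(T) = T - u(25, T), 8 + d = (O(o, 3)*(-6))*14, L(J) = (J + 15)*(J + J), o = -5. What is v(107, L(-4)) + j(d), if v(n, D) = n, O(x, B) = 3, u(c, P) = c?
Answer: -178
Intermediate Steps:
L(J) = 2*J*(15 + J) (L(J) = (15 + J)*(2*J) = 2*J*(15 + J))
d = -260 (d = -8 + (3*(-6))*14 = -8 - 18*14 = -8 - 252 = -260)
j(T) = -25 + T (j(T) = T - 1*25 = T - 25 = -25 + T)
v(107, L(-4)) + j(d) = 107 + (-25 - 260) = 107 - 285 = -178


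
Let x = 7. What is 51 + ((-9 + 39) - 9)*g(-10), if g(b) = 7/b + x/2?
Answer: 549/5 ≈ 109.80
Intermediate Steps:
g(b) = 7/2 + 7/b (g(b) = 7/b + 7/2 = 7/2 + 7/b)
51 + ((-9 + 39) - 9)*g(-10) = 51 + ((-9 + 39) - 9)*(7/2 + 7/(-10)) = 51 + (30 - 9)*(7/2 + 7*(-⅒)) = 51 + 21*(7/2 - 7/10) = 51 + 21*(14/5) = 51 + 294/5 = 549/5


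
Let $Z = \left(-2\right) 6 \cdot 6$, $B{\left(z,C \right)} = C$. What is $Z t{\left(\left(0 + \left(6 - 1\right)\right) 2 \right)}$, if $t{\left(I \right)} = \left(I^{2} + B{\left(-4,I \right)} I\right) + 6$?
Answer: $-14832$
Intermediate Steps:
$t{\left(I \right)} = 6 + 2 I^{2}$ ($t{\left(I \right)} = \left(I^{2} + I I\right) + 6 = \left(I^{2} + I^{2}\right) + 6 = 2 I^{2} + 6 = 6 + 2 I^{2}$)
$Z = -72$ ($Z = \left(-12\right) 6 = -72$)
$Z t{\left(\left(0 + \left(6 - 1\right)\right) 2 \right)} = - 72 \left(6 + 2 \left(\left(0 + \left(6 - 1\right)\right) 2\right)^{2}\right) = - 72 \left(6 + 2 \left(\left(0 + 5\right) 2\right)^{2}\right) = - 72 \left(6 + 2 \left(5 \cdot 2\right)^{2}\right) = - 72 \left(6 + 2 \cdot 10^{2}\right) = - 72 \left(6 + 2 \cdot 100\right) = - 72 \left(6 + 200\right) = \left(-72\right) 206 = -14832$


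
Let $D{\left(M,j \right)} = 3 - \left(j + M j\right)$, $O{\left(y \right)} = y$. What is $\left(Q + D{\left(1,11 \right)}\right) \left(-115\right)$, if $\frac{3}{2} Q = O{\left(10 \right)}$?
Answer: $\frac{4255}{3} \approx 1418.3$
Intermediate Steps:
$D{\left(M,j \right)} = 3 - j - M j$ ($D{\left(M,j \right)} = 3 - \left(j + M j\right) = 3 - j - M j$)
$Q = \frac{20}{3}$ ($Q = \frac{2}{3} \cdot 10 = \frac{20}{3} \approx 6.6667$)
$\left(Q + D{\left(1,11 \right)}\right) \left(-115\right) = \left(\frac{20}{3} - \left(8 + 11\right)\right) \left(-115\right) = \left(\frac{20}{3} - 19\right) \left(-115\right) = \left(- \frac{37}{3}\right) \left(-115\right) = \frac{4255}{3}$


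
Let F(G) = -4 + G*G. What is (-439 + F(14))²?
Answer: 61009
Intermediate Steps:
F(G) = -4 + G²
(-439 + F(14))² = (-439 + (-4 + 14²))² = (-439 + (-4 + 196))² = (-439 + 192)² = (-247)² = 61009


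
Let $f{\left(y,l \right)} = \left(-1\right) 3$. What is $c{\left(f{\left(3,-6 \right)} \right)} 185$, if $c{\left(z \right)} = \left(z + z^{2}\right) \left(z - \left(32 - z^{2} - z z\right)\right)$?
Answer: $-18870$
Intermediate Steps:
$f{\left(y,l \right)} = -3$
$c{\left(z \right)} = \left(z + z^{2}\right) \left(-32 + z + 2 z^{2}\right)$ ($c{\left(z \right)} = \left(z + z^{2}\right) \left(z + \left(\left(z^{2} + z^{2}\right) - 32\right)\right) = \left(z + z^{2}\right) \left(z + \left(2 z^{2} - 32\right)\right) = \left(z + z^{2}\right) \left(z + \left(-32 + 2 z^{2}\right)\right) = \left(z + z^{2}\right) \left(-32 + z + 2 z^{2}\right)$)
$c{\left(f{\left(3,-6 \right)} \right)} 185 = - 3 \left(-32 - -93 + 2 \left(-3\right)^{3} + 3 \left(-3\right)^{2}\right) 185 = - 3 \left(-32 + 93 + 2 \left(-27\right) + 3 \cdot 9\right) 185 = - 3 \left(-32 + 93 - 54 + 27\right) 185 = \left(-3\right) 34 \cdot 185 = \left(-102\right) 185 = -18870$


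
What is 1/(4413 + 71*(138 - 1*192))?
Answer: 1/579 ≈ 0.0017271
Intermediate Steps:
1/(4413 + 71*(138 - 1*192)) = 1/(4413 + 71*(138 - 192)) = 1/(4413 + 71*(-54)) = 1/(4413 - 3834) = 1/579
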